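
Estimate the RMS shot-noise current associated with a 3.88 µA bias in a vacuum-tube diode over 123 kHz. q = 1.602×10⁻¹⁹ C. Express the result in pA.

I_n = √(2qI·B)
2qI·B = 2 × 1.602×10⁻¹⁹ × 3.88×10⁻⁶ × 1.23×10⁵ = 1.53×10⁻¹⁹ A²
I_n = √(1.53×10⁻¹⁹) = 3.91×10⁻¹⁰ A = 391 pA

391 pA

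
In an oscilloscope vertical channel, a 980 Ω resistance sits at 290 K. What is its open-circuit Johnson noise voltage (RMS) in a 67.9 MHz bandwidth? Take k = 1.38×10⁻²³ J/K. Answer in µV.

32.6 µV

V_n = √(4kTRB)
4kTRB = 4 × 1.38×10⁻²³ × 290 × 9.80×10² × 6.79×10⁷ = 1.07×10⁻⁹ V²
V_n = √(1.07×10⁻⁹) = 3.26×10⁻⁵ V = 32.6 µV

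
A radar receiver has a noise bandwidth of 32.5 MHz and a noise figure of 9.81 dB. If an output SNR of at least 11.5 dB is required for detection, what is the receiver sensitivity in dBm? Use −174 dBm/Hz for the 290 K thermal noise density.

Sensitivity = −174 + 10 log₁₀(B) + NF + SNR_min
= −174 + 75.12 + 9.81 + 11.5
= −77.57 dBm → −77.6 dBm

−77.6 dBm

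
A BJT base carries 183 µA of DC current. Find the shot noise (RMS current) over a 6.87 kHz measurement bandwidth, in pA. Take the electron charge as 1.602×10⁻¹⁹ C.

635 pA

I_n = √(2qI·B)
2qI·B = 2 × 1.602×10⁻¹⁹ × 1.83×10⁻⁴ × 6.87×10³ = 4.03×10⁻¹⁹ A²
I_n = √(4.03×10⁻¹⁹) = 6.35×10⁻¹⁰ A = 635 pA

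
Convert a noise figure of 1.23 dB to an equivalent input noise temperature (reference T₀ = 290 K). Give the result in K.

F = 10^(1.23/10) = 1.32739
T_e = (F − 1)·T₀ = (1.32739 − 1) × 290 = 94.9 K

94.9 K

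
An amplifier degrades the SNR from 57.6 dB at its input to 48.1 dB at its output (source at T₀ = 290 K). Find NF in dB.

9.5 dB

NF (dB) = SNR_in(dB) − SNR_out(dB) when the source is at T₀
NF = 57.6 − 48.1 = 9.5 dB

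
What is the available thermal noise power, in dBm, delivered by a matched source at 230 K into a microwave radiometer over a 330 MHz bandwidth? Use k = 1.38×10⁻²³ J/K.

P_n = kTB = 1.38×10⁻²³ × 230 × 3.30×10⁸ = 1.05×10⁻¹² W
In dBm: 10 log₁₀(1.05×10⁻¹² / 10⁻³) = −89.8 dBm

−89.8 dBm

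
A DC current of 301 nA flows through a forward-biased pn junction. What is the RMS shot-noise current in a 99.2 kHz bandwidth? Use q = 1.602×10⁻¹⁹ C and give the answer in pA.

97.8 pA

I_n = √(2qI·B)
2qI·B = 2 × 1.602×10⁻¹⁹ × 3.01×10⁻⁷ × 9.92×10⁴ = 9.57×10⁻²¹ A²
I_n = √(9.57×10⁻²¹) = 9.78×10⁻¹¹ A = 97.8 pA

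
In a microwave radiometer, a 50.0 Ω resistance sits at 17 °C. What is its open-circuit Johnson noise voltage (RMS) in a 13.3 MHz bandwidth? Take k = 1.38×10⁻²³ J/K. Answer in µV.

3.26 µV

T = 17 °C + 273.15 = 290.15 K
V_n = √(4kTRB)
4kTRB = 4 × 1.38×10⁻²³ × 290.15 × 5.00×10¹ × 1.33×10⁷ = 1.07×10⁻¹¹ V²
V_n = √(1.07×10⁻¹¹) = 3.26×10⁻⁶ V = 3.26 µV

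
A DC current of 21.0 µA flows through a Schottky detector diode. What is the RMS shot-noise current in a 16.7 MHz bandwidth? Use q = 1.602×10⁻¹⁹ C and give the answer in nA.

I_n = √(2qI·B)
2qI·B = 2 × 1.602×10⁻¹⁹ × 2.10×10⁻⁵ × 1.67×10⁷ = 1.12×10⁻¹⁶ A²
I_n = √(1.12×10⁻¹⁶) = 1.06×10⁻⁸ A = 10.6 nA

10.6 nA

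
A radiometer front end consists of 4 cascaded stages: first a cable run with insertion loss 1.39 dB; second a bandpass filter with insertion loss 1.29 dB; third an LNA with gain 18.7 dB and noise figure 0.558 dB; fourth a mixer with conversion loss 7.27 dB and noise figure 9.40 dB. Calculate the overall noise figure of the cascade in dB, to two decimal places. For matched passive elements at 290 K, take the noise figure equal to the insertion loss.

Convert to linear (a loss of L dB is a gain of −L dB): F_i = 10^(NF_i/10), G_i = 10^(G_i,dB/10)
  Stage 1: F_1 = 10^(1.39/10) = 1.377, G_1 = 10^(−1.39/10) = 0.7261
  Stage 2: F_2 = 10^(1.29/10) = 1.346, G_2 = 10^(−1.29/10) = 0.7430
  Stage 3: F_3 = 10^(0.558/10) = 1.137, G_3 = 10^(18.7/10) = 74.13
  Stage 4: F_4 = 10^(9.40/10) = 8.710, G_4 = 10^(−7.27/10) = 0.1875
Friis cascade:
  F = 1.377 + (1.346 − 1)/0.7261 + (1.137 − 1)/0.5395 + (8.710 − 1)/39.99 = 2.300
NF = 10 log₁₀(2.300) = 3.62 dB

3.62 dB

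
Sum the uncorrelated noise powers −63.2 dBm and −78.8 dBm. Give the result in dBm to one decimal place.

Convert to linear, add, convert back:
P₁ = 4.79×10⁻¹⁰ W, P₂ = 1.32×10⁻¹¹ W
P_tot = 4.92×10⁻¹⁰ W → 10 log₁₀(P_tot / 10⁻³) = −63.1 dBm

−63.1 dBm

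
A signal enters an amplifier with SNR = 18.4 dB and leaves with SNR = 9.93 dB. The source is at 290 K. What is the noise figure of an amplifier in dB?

NF (dB) = SNR_in(dB) − SNR_out(dB) when the source is at T₀
NF = 18.4 − 9.93 = 8.47 dB

8.47 dB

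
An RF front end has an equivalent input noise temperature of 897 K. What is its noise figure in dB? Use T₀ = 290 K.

F = 1 + T_e/T₀ = 1 + 897/290 = 4.0931
NF = 10 log₁₀(4.0931) = 6.12 dB

6.12 dB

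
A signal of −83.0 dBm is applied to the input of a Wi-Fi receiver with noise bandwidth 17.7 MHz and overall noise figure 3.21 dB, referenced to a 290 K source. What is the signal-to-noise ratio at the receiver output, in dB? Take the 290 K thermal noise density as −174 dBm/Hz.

Noise floor: N = −174 + 10 log₁₀(B) + NF
10 log₁₀(1.77×10⁷) = 72.48 dB
N = −174 + 72.48 + 3.21 = −98.31 dBm
SNR = P_sig − N = −83.0 − (−98.31) = 15.31 dB → 15.3 dB

15.3 dB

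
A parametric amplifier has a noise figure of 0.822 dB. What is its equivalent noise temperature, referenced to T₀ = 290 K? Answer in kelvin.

60.4 K

F = 10^(0.822/10) = 1.20837
T_e = (F − 1)·T₀ = (1.20837 − 1) × 290 = 60.4 K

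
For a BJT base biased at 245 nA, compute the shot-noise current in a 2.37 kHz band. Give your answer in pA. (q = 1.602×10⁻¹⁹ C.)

13.6 pA

I_n = √(2qI·B)
2qI·B = 2 × 1.602×10⁻¹⁹ × 2.45×10⁻⁷ × 2.37×10³ = 1.86×10⁻²² A²
I_n = √(1.86×10⁻²²) = 1.36×10⁻¹¹ A = 13.6 pA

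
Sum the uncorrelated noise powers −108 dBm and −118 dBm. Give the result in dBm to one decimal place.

−107.6 dBm

Convert to linear, add, convert back:
P₁ = 1.58×10⁻¹⁴ W, P₂ = 1.58×10⁻¹⁵ W
P_tot = 1.74×10⁻¹⁴ W → 10 log₁₀(P_tot / 10⁻³) = −107.6 dBm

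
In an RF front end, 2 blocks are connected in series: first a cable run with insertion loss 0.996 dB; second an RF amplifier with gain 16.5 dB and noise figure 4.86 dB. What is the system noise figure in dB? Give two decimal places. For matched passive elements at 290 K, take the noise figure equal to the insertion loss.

Convert to linear (a loss of L dB is a gain of −L dB): F_i = 10^(NF_i/10), G_i = 10^(G_i,dB/10)
  Stage 1: F_1 = 10^(0.996/10) = 1.258, G_1 = 10^(−0.996/10) = 0.7951
  Stage 2: F_2 = 10^(4.86/10) = 3.062, G_2 = 10^(16.5/10) = 44.67
Friis cascade:
  F = 1.258 + (3.062 − 1)/0.7951 = 3.851
NF = 10 log₁₀(3.851) = 5.86 dB

5.86 dB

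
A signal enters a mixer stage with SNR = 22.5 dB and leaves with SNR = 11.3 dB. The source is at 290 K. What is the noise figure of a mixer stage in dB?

NF (dB) = SNR_in(dB) − SNR_out(dB) when the source is at T₀
NF = 22.5 − 11.3 = 11.2 dB

11.2 dB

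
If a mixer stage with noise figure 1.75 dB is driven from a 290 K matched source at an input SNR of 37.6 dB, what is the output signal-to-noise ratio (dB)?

35.85 dB

By definition F = SNR_in/SNR_out, so in dB: SNR_out = SNR_in − NF
SNR_out = 37.6 − 1.75 = 35.85 dB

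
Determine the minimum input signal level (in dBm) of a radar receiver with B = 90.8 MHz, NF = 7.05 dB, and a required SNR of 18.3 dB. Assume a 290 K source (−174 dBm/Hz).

−69.1 dBm

Sensitivity = −174 + 10 log₁₀(B) + NF + SNR_min
= −174 + 79.58 + 7.05 + 18.3
= −69.07 dBm → −69.1 dBm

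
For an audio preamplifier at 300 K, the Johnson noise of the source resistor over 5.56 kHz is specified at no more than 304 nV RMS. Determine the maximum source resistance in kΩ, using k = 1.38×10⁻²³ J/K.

Johnson–Nyquist: V_n = √(4kTRB) ⇒ R = V_n² / (4kTB)
4kTB = 4 × 1.38×10⁻²³ × 300 × 5.56×10³ = 9.21×10⁻¹⁷
R = (3.04×10⁻⁷)² / 9.21×10⁻¹⁷ = 1.00×10³ Ω = 1.00 kΩ

1.00 kΩ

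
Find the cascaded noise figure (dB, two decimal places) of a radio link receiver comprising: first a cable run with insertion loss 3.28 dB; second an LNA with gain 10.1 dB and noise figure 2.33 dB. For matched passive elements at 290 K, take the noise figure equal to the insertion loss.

5.61 dB

Convert to linear (a loss of L dB is a gain of −L dB): F_i = 10^(NF_i/10), G_i = 10^(G_i,dB/10)
  Stage 1: F_1 = 10^(3.28/10) = 2.128, G_1 = 10^(−3.28/10) = 0.4699
  Stage 2: F_2 = 10^(2.33/10) = 1.710, G_2 = 10^(10.1/10) = 10.23
Friis cascade:
  F = 2.128 + (1.710 − 1)/0.4699 = 3.639
NF = 10 log₁₀(3.639) = 5.61 dB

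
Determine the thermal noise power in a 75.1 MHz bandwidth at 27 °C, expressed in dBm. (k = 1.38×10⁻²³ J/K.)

−95.1 dBm

T = 27 °C + 273.15 = 300.15 K
P_n = kTB = 1.38×10⁻²³ × 300.15 × 7.51×10⁷ = 3.11×10⁻¹³ W
In dBm: 10 log₁₀(3.11×10⁻¹³ / 10⁻³) = −95.1 dBm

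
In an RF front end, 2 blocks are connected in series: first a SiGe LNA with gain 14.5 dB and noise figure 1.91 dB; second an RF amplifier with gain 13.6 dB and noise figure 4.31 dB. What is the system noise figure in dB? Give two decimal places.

2.08 dB

Convert to linear (a loss of L dB is a gain of −L dB): F_i = 10^(NF_i/10), G_i = 10^(G_i,dB/10)
  Stage 1: F_1 = 10^(1.91/10) = 1.552, G_1 = 10^(14.5/10) = 28.18
  Stage 2: F_2 = 10^(4.31/10) = 2.698, G_2 = 10^(13.6/10) = 22.91
Friis cascade:
  F = 1.552 + (2.698 − 1)/28.18 = 1.613
NF = 10 log₁₀(1.613) = 2.08 dB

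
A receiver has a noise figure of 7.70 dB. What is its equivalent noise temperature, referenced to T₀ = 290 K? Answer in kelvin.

1418 K

F = 10^(7.70/10) = 5.88844
T_e = (F − 1)·T₀ = (5.88844 − 1) × 290 = 1418 K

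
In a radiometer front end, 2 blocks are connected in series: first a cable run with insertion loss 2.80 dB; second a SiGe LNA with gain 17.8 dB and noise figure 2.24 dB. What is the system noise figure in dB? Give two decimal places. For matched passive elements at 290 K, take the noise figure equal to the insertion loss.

5.04 dB

Convert to linear (a loss of L dB is a gain of −L dB): F_i = 10^(NF_i/10), G_i = 10^(G_i,dB/10)
  Stage 1: F_1 = 10^(2.80/10) = 1.905, G_1 = 10^(−2.80/10) = 0.5248
  Stage 2: F_2 = 10^(2.24/10) = 1.675, G_2 = 10^(17.8/10) = 60.26
Friis cascade:
  F = 1.905 + (1.675 − 1)/0.5248 = 3.192
NF = 10 log₁₀(3.192) = 5.04 dB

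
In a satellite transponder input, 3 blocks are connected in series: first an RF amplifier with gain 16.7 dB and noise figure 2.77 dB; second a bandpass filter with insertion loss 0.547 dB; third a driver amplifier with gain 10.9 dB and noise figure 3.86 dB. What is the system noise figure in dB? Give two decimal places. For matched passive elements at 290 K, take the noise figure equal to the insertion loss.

2.86 dB

Convert to linear (a loss of L dB is a gain of −L dB): F_i = 10^(NF_i/10), G_i = 10^(G_i,dB/10)
  Stage 1: F_1 = 10^(2.77/10) = 1.892, G_1 = 10^(16.7/10) = 46.77
  Stage 2: F_2 = 10^(0.547/10) = 1.134, G_2 = 10^(−0.547/10) = 0.8817
  Stage 3: F_3 = 10^(3.86/10) = 2.432, G_3 = 10^(10.9/10) = 12.30
Friis cascade:
  F = 1.892 + (1.134 − 1)/46.77 + (2.432 − 1)/41.24 = 1.930
NF = 10 log₁₀(1.930) = 2.86 dB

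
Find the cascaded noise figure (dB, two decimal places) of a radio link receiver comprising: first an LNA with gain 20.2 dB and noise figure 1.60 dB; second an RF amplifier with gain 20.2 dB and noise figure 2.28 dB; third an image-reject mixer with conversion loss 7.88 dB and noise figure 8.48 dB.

1.62 dB

Convert to linear (a loss of L dB is a gain of −L dB): F_i = 10^(NF_i/10), G_i = 10^(G_i,dB/10)
  Stage 1: F_1 = 10^(1.60/10) = 1.445, G_1 = 10^(20.2/10) = 104.7
  Stage 2: F_2 = 10^(2.28/10) = 1.690, G_2 = 10^(20.2/10) = 104.7
  Stage 3: F_3 = 10^(8.48/10) = 7.047, G_3 = 10^(−7.88/10) = 0.1629
Friis cascade:
  F = 1.445 + (1.690 − 1)/104.7 + (7.047 − 1)/1.096×10⁴ = 1.453
NF = 10 log₁₀(1.453) = 1.62 dB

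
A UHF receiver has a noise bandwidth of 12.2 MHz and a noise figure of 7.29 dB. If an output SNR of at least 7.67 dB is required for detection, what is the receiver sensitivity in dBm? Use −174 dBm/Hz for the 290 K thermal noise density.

Sensitivity = −174 + 10 log₁₀(B) + NF + SNR_min
= −174 + 70.86 + 7.29 + 7.67
= −88.18 dBm → −88.2 dBm

−88.2 dBm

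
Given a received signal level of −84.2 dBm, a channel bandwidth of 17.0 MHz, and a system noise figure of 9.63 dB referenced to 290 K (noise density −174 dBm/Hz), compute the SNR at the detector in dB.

7.9 dB

Noise floor: N = −174 + 10 log₁₀(B) + NF
10 log₁₀(1.70×10⁷) = 72.3 dB
N = −174 + 72.3 + 9.63 = −92.07 dBm
SNR = P_sig − N = −84.2 − (−92.07) = 7.87 dB → 7.9 dB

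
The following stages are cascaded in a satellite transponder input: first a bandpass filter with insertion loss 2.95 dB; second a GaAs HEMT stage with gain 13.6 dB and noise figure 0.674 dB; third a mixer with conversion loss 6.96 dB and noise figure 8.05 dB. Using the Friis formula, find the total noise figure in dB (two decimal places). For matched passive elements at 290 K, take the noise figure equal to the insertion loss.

Convert to linear (a loss of L dB is a gain of −L dB): F_i = 10^(NF_i/10), G_i = 10^(G_i,dB/10)
  Stage 1: F_1 = 10^(2.95/10) = 1.972, G_1 = 10^(−2.95/10) = 0.5070
  Stage 2: F_2 = 10^(0.674/10) = 1.168, G_2 = 10^(13.6/10) = 22.91
  Stage 3: F_3 = 10^(8.05/10) = 6.383, G_3 = 10^(−6.96/10) = 0.2014
Friis cascade:
  F = 1.972 + (1.168 − 1)/0.5070 + (6.383 − 1)/11.61 = 2.767
NF = 10 log₁₀(2.767) = 4.42 dB

4.42 dB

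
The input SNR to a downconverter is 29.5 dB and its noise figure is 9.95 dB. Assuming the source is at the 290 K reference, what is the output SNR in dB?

19.55 dB

By definition F = SNR_in/SNR_out, so in dB: SNR_out = SNR_in − NF
SNR_out = 29.5 − 9.95 = 19.55 dB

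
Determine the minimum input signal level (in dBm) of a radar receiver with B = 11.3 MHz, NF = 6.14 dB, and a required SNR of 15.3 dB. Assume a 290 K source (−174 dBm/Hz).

−82.0 dBm

Sensitivity = −174 + 10 log₁₀(B) + NF + SNR_min
= −174 + 70.53 + 6.14 + 15.3
= −82.03 dBm → −82.0 dBm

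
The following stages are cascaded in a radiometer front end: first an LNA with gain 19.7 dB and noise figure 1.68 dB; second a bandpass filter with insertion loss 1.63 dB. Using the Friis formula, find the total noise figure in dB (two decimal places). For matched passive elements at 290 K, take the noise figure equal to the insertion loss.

Convert to linear (a loss of L dB is a gain of −L dB): F_i = 10^(NF_i/10), G_i = 10^(G_i,dB/10)
  Stage 1: F_1 = 10^(1.68/10) = 1.472, G_1 = 10^(19.7/10) = 93.33
  Stage 2: F_2 = 10^(1.63/10) = 1.455, G_2 = 10^(−1.63/10) = 0.6871
Friis cascade:
  F = 1.472 + (1.455 − 1)/93.33 = 1.477
NF = 10 log₁₀(1.477) = 1.69 dB

1.69 dB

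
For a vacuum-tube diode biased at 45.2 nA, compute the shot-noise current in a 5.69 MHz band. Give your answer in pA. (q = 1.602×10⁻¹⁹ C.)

I_n = √(2qI·B)
2qI·B = 2 × 1.602×10⁻¹⁹ × 4.52×10⁻⁸ × 5.69×10⁶ = 8.24×10⁻²⁰ A²
I_n = √(8.24×10⁻²⁰) = 2.87×10⁻¹⁰ A = 287 pA

287 pA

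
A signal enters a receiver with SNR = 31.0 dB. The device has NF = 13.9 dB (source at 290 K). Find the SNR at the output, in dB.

By definition F = SNR_in/SNR_out, so in dB: SNR_out = SNR_in − NF
SNR_out = 31.0 − 13.9 = 17.1 dB

17.1 dB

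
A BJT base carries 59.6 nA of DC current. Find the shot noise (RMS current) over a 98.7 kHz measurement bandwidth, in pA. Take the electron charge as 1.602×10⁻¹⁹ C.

I_n = √(2qI·B)
2qI·B = 2 × 1.602×10⁻¹⁹ × 5.96×10⁻⁸ × 9.87×10⁴ = 1.88×10⁻²¹ A²
I_n = √(1.88×10⁻²¹) = 4.34×10⁻¹¹ A = 43.4 pA

43.4 pA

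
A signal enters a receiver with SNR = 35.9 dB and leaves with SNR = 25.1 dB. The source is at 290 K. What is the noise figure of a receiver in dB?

NF (dB) = SNR_in(dB) − SNR_out(dB) when the source is at T₀
NF = 35.9 − 25.1 = 10.8 dB

10.8 dB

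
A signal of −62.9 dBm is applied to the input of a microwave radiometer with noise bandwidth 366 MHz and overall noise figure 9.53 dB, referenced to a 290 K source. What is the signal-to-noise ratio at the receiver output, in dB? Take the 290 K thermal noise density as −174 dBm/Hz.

Noise floor: N = −174 + 10 log₁₀(B) + NF
10 log₁₀(3.66×10⁸) = 85.63 dB
N = −174 + 85.63 + 9.53 = −78.84 dBm
SNR = P_sig − N = −62.9 − (−78.84) = 15.94 dB → 15.9 dB

15.9 dB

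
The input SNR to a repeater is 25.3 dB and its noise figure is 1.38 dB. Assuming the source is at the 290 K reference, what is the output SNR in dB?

23.92 dB

By definition F = SNR_in/SNR_out, so in dB: SNR_out = SNR_in − NF
SNR_out = 25.3 − 1.38 = 23.92 dB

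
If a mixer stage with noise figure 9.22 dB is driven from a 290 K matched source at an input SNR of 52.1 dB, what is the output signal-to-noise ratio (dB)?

42.88 dB

By definition F = SNR_in/SNR_out, so in dB: SNR_out = SNR_in − NF
SNR_out = 52.1 − 9.22 = 42.88 dB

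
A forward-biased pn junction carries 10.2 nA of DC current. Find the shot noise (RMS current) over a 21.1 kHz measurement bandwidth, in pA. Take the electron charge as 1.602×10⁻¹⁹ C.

8.30 pA

I_n = √(2qI·B)
2qI·B = 2 × 1.602×10⁻¹⁹ × 1.02×10⁻⁸ × 2.11×10⁴ = 6.90×10⁻²³ A²
I_n = √(6.90×10⁻²³) = 8.30×10⁻¹² A = 8.30 pA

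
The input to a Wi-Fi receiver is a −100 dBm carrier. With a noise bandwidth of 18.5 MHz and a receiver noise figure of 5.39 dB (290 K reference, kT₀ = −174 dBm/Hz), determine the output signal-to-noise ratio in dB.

−4.1 dB

Noise floor: N = −174 + 10 log₁₀(B) + NF
10 log₁₀(1.85×10⁷) = 72.67 dB
N = −174 + 72.67 + 5.39 = −95.94 dBm
SNR = P_sig − N = −100 − (−95.94) = −4.06 dB → −4.1 dB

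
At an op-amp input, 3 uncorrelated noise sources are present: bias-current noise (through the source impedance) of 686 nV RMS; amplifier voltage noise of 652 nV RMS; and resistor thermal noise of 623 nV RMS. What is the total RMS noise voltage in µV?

Uncorrelated sources add in power (mean-square): V_tot = √(ΣV_i²)
V_tot = √[(6.86×10⁻⁷)² + (6.52×10⁻⁷)² + (6.23×10⁻⁷)²] = 1.13×10⁻⁶ V = 1.13 µV

1.13 µV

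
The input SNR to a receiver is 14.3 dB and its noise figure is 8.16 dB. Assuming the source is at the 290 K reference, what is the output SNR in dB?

6.14 dB

By definition F = SNR_in/SNR_out, so in dB: SNR_out = SNR_in − NF
SNR_out = 14.3 − 8.16 = 6.14 dB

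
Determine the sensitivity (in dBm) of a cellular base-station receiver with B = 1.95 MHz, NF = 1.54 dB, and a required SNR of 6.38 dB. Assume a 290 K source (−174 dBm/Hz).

−103.2 dBm

Sensitivity = −174 + 10 log₁₀(B) + NF + SNR_min
= −174 + 62.9 + 1.54 + 6.38
= −103.18 dBm → −103.2 dBm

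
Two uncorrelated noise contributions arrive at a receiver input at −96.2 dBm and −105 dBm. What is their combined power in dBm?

−95.7 dBm

Convert to linear, add, convert back:
P₁ = 2.40×10⁻¹³ W, P₂ = 3.16×10⁻¹⁴ W
P_tot = 2.72×10⁻¹³ W → 10 log₁₀(P_tot / 10⁻³) = −95.7 dBm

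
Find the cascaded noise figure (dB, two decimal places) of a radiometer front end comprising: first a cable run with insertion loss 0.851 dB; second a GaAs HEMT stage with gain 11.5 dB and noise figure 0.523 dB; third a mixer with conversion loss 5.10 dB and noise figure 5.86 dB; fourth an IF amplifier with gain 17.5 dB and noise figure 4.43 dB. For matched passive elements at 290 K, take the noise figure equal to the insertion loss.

3.25 dB

Convert to linear (a loss of L dB is a gain of −L dB): F_i = 10^(NF_i/10), G_i = 10^(G_i,dB/10)
  Stage 1: F_1 = 10^(0.851/10) = 1.216, G_1 = 10^(−0.851/10) = 0.8221
  Stage 2: F_2 = 10^(0.523/10) = 1.128, G_2 = 10^(11.5/10) = 14.13
  Stage 3: F_3 = 10^(5.86/10) = 3.855, G_3 = 10^(−5.10/10) = 0.3090
  Stage 4: F_4 = 10^(4.43/10) = 2.773, G_4 = 10^(17.5/10) = 56.23
Friis cascade:
  F = 1.216 + (1.128 − 1)/0.8221 + (3.855 − 1)/11.61 + (2.773 − 1)/3.588 = 2.112
NF = 10 log₁₀(2.112) = 3.25 dB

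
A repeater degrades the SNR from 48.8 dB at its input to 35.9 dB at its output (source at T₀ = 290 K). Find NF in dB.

12.9 dB

NF (dB) = SNR_in(dB) − SNR_out(dB) when the source is at T₀
NF = 48.8 − 35.9 = 12.9 dB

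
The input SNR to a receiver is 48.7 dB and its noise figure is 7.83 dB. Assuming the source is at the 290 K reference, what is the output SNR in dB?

By definition F = SNR_in/SNR_out, so in dB: SNR_out = SNR_in − NF
SNR_out = 48.7 − 7.83 = 40.87 dB

40.87 dB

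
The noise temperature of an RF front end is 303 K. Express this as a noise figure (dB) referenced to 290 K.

3.11 dB

F = 1 + T_e/T₀ = 1 + 303/290 = 2.04483
NF = 10 log₁₀(2.04483) = 3.11 dB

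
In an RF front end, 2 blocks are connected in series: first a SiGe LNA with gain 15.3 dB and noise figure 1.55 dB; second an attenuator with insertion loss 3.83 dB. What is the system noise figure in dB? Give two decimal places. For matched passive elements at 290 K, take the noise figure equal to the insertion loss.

1.68 dB

Convert to linear (a loss of L dB is a gain of −L dB): F_i = 10^(NF_i/10), G_i = 10^(G_i,dB/10)
  Stage 1: F_1 = 10^(1.55/10) = 1.429, G_1 = 10^(15.3/10) = 33.88
  Stage 2: F_2 = 10^(3.83/10) = 2.415, G_2 = 10^(−3.83/10) = 0.4140
Friis cascade:
  F = 1.429 + (2.415 − 1)/33.88 = 1.471
NF = 10 log₁₀(1.471) = 1.68 dB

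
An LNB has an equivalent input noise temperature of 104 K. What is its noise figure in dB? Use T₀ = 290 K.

F = 1 + T_e/T₀ = 1 + 104/290 = 1.35862
NF = 10 log₁₀(1.35862) = 1.33 dB

1.33 dB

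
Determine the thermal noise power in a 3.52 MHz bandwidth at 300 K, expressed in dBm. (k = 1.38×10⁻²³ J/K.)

−108.4 dBm

P_n = kTB = 1.38×10⁻²³ × 300 × 3.52×10⁶ = 1.46×10⁻¹⁴ W
In dBm: 10 log₁₀(1.46×10⁻¹⁴ / 10⁻³) = −108.4 dBm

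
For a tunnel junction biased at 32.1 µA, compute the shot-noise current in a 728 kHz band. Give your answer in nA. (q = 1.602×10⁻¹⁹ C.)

2.74 nA

I_n = √(2qI·B)
2qI·B = 2 × 1.602×10⁻¹⁹ × 3.21×10⁻⁵ × 7.28×10⁵ = 7.49×10⁻¹⁸ A²
I_n = √(7.49×10⁻¹⁸) = 2.74×10⁻⁹ A = 2.74 nA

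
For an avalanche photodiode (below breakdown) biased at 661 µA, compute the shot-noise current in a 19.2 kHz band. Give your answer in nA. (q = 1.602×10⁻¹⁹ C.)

2.02 nA

I_n = √(2qI·B)
2qI·B = 2 × 1.602×10⁻¹⁹ × 6.61×10⁻⁴ × 1.92×10⁴ = 4.07×10⁻¹⁸ A²
I_n = √(4.07×10⁻¹⁸) = 2.02×10⁻⁹ A = 2.02 nA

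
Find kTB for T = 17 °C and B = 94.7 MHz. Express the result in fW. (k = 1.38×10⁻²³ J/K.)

T = 17 °C + 273.15 = 290.15 K
P_n = kTB = 1.38×10⁻²³ × 290.15 × 9.47×10⁷ = 3.79×10⁻¹³ W = 379 fW

379 fW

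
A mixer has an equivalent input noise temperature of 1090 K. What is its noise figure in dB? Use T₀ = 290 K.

F = 1 + T_e/T₀ = 1 + 1090/290 = 4.75862
NF = 10 log₁₀(4.75862) = 6.77 dB

6.77 dB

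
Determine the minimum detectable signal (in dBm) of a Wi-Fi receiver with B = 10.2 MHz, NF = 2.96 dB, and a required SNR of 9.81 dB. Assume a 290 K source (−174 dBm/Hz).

−91.1 dBm

Sensitivity = −174 + 10 log₁₀(B) + NF + SNR_min
= −174 + 70.09 + 2.96 + 9.81
= −91.14 dBm → −91.1 dBm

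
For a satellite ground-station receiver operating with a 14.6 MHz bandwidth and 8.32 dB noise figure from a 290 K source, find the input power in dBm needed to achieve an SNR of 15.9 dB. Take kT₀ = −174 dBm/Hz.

−78.1 dBm

Sensitivity = −174 + 10 log₁₀(B) + NF + SNR_min
= −174 + 71.64 + 8.32 + 15.9
= −78.14 dBm → −78.1 dBm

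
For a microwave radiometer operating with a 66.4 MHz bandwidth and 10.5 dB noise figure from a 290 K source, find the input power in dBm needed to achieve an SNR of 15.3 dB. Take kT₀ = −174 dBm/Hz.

Sensitivity = −174 + 10 log₁₀(B) + NF + SNR_min
= −174 + 78.22 + 10.5 + 15.3
= −69.98 dBm → −70.0 dBm

−70.0 dBm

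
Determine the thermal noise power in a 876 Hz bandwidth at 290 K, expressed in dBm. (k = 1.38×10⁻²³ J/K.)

−144.6 dBm

P_n = kTB = 1.38×10⁻²³ × 290 × 8.76×10² = 3.51×10⁻¹⁸ W
In dBm: 10 log₁₀(3.51×10⁻¹⁸ / 10⁻³) = −144.6 dBm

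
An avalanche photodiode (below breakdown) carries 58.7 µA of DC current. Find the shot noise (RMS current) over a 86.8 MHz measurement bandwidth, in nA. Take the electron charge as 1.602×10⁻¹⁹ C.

40.4 nA

I_n = √(2qI·B)
2qI·B = 2 × 1.602×10⁻¹⁹ × 5.87×10⁻⁵ × 8.68×10⁷ = 1.63×10⁻¹⁵ A²
I_n = √(1.63×10⁻¹⁵) = 4.04×10⁻⁸ A = 40.4 nA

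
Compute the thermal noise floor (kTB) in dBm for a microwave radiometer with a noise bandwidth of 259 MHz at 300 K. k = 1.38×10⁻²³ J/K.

−89.7 dBm

P_n = kTB = 1.38×10⁻²³ × 300 × 2.59×10⁸ = 1.07×10⁻¹² W
In dBm: 10 log₁₀(1.07×10⁻¹² / 10⁻³) = −89.7 dBm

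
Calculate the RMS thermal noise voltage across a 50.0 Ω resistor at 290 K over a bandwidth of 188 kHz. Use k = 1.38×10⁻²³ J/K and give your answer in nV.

388 nV

V_n = √(4kTRB)
4kTRB = 4 × 1.38×10⁻²³ × 290 × 5.00×10¹ × 1.88×10⁵ = 1.50×10⁻¹³ V²
V_n = √(1.50×10⁻¹³) = 3.88×10⁻⁷ V = 388 nV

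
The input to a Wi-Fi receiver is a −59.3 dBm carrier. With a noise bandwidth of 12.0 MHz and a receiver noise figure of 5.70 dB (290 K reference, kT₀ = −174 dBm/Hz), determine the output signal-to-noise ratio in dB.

38.2 dB

Noise floor: N = −174 + 10 log₁₀(B) + NF
10 log₁₀(1.20×10⁷) = 70.79 dB
N = −174 + 70.79 + 5.70 = −97.51 dBm
SNR = P_sig − N = −59.3 − (−97.51) = 38.21 dB → 38.2 dB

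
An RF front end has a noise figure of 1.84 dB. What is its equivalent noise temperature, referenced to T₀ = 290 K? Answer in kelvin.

F = 10^(1.84/10) = 1.52757
T_e = (F − 1)·T₀ = (1.52757 − 1) × 290 = 153 K

153 K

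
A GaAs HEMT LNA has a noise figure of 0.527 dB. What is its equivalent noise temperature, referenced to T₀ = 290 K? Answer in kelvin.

37.4 K

F = 10^(0.527/10) = 1.12902
T_e = (F − 1)·T₀ = (1.12902 − 1) × 290 = 37.4 K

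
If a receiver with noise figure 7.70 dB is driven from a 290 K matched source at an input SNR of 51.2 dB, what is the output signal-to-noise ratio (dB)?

By definition F = SNR_in/SNR_out, so in dB: SNR_out = SNR_in − NF
SNR_out = 51.2 − 7.70 = 43.50 dB

43.50 dB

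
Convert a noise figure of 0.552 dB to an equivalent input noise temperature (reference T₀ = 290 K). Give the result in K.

F = 10^(0.552/10) = 1.13553
T_e = (F − 1)·T₀ = (1.13553 − 1) × 290 = 39.3 K

39.3 K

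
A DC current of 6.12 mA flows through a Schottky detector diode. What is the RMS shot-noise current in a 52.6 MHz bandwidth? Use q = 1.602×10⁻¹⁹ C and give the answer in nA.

I_n = √(2qI·B)
2qI·B = 2 × 1.602×10⁻¹⁹ × 6.12×10⁻³ × 5.26×10⁷ = 1.03×10⁻¹³ A²
I_n = √(1.03×10⁻¹³) = 3.21×10⁻⁷ A = 321 nA

321 nA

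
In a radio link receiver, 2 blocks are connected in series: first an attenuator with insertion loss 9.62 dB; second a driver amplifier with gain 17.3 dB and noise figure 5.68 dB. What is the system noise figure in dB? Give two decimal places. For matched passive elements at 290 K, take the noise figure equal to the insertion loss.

Convert to linear (a loss of L dB is a gain of −L dB): F_i = 10^(NF_i/10), G_i = 10^(G_i,dB/10)
  Stage 1: F_1 = 10^(9.62/10) = 9.162, G_1 = 10^(−9.62/10) = 0.1091
  Stage 2: F_2 = 10^(5.68/10) = 3.698, G_2 = 10^(17.3/10) = 53.70
Friis cascade:
  F = 9.162 + (3.698 − 1)/0.1091 = 33.88
NF = 10 log₁₀(33.88) = 15.30 dB

15.30 dB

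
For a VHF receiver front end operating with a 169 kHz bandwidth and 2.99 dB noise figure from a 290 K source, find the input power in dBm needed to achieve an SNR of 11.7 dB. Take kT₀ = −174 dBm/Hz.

Sensitivity = −174 + 10 log₁₀(B) + NF + SNR_min
= −174 + 52.28 + 2.99 + 11.7
= −107.03 dBm → −107.0 dBm

−107.0 dBm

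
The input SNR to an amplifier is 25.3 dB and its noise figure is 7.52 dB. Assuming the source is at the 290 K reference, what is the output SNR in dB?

17.78 dB

By definition F = SNR_in/SNR_out, so in dB: SNR_out = SNR_in − NF
SNR_out = 25.3 − 7.52 = 17.78 dB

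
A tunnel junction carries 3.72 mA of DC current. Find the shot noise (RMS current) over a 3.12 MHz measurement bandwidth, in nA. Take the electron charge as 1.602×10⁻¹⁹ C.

61.0 nA

I_n = √(2qI·B)
2qI·B = 2 × 1.602×10⁻¹⁹ × 3.72×10⁻³ × 3.12×10⁶ = 3.72×10⁻¹⁵ A²
I_n = √(3.72×10⁻¹⁵) = 6.10×10⁻⁸ A = 61.0 nA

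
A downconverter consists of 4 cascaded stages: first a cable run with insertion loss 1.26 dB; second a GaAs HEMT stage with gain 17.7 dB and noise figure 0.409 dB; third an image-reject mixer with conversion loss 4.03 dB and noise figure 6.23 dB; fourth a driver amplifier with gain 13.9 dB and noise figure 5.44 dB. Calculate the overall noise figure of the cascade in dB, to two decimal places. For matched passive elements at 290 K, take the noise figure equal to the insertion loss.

2.27 dB

Convert to linear (a loss of L dB is a gain of −L dB): F_i = 10^(NF_i/10), G_i = 10^(G_i,dB/10)
  Stage 1: F_1 = 10^(1.26/10) = 1.337, G_1 = 10^(−1.26/10) = 0.7482
  Stage 2: F_2 = 10^(0.409/10) = 1.099, G_2 = 10^(17.7/10) = 58.88
  Stage 3: F_3 = 10^(6.23/10) = 4.198, G_3 = 10^(−4.03/10) = 0.3954
  Stage 4: F_4 = 10^(5.44/10) = 3.499, G_4 = 10^(13.9/10) = 24.55
Friis cascade:
  F = 1.337 + (1.099 − 1)/0.7482 + (4.198 − 1)/44.06 + (3.499 − 1)/17.42 = 1.685
NF = 10 log₁₀(1.685) = 2.27 dB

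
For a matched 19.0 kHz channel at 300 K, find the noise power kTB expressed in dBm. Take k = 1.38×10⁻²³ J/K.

−131.0 dBm

P_n = kTB = 1.38×10⁻²³ × 300 × 1.90×10⁴ = 7.87×10⁻¹⁷ W
In dBm: 10 log₁₀(7.87×10⁻¹⁷ / 10⁻³) = −131.0 dBm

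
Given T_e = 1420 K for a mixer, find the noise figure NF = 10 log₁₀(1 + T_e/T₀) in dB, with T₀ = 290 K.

F = 1 + T_e/T₀ = 1 + 1420/290 = 5.89655
NF = 10 log₁₀(5.89655) = 7.71 dB

7.71 dB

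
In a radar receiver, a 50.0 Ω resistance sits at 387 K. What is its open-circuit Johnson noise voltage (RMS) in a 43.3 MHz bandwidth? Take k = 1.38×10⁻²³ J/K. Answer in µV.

6.80 µV

V_n = √(4kTRB)
4kTRB = 4 × 1.38×10⁻²³ × 387 × 5.00×10¹ × 4.33×10⁷ = 4.62×10⁻¹¹ V²
V_n = √(4.62×10⁻¹¹) = 6.80×10⁻⁶ V = 6.80 µV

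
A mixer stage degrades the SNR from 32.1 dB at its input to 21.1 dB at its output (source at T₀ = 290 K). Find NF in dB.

11.0 dB

NF (dB) = SNR_in(dB) − SNR_out(dB) when the source is at T₀
NF = 32.1 − 21.1 = 11.0 dB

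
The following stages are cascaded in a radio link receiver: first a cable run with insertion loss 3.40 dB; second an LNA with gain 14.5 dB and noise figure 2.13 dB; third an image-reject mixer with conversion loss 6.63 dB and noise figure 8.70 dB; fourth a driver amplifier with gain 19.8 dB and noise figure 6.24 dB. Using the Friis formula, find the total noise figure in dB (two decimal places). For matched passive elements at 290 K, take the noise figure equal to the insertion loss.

Convert to linear (a loss of L dB is a gain of −L dB): F_i = 10^(NF_i/10), G_i = 10^(G_i,dB/10)
  Stage 1: F_1 = 10^(3.40/10) = 2.188, G_1 = 10^(−3.40/10) = 0.4571
  Stage 2: F_2 = 10^(2.13/10) = 1.633, G_2 = 10^(14.5/10) = 28.18
  Stage 3: F_3 = 10^(8.70/10) = 7.413, G_3 = 10^(−6.63/10) = 0.2173
  Stage 4: F_4 = 10^(6.24/10) = 4.207, G_4 = 10^(19.8/10) = 95.50
Friis cascade:
  F = 2.188 + (1.633 − 1)/0.4571 + (7.413 − 1)/12.88 + (4.207 − 1)/2.799 = 5.216
NF = 10 log₁₀(5.216) = 7.17 dB

7.17 dB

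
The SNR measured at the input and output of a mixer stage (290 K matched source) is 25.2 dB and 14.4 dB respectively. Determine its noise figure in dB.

10.8 dB

NF (dB) = SNR_in(dB) − SNR_out(dB) when the source is at T₀
NF = 25.2 − 14.4 = 10.8 dB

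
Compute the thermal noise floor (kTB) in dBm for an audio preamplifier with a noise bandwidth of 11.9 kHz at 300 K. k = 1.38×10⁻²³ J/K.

−133.1 dBm

P_n = kTB = 1.38×10⁻²³ × 300 × 1.19×10⁴ = 4.93×10⁻¹⁷ W
In dBm: 10 log₁₀(4.93×10⁻¹⁷ / 10⁻³) = −133.1 dBm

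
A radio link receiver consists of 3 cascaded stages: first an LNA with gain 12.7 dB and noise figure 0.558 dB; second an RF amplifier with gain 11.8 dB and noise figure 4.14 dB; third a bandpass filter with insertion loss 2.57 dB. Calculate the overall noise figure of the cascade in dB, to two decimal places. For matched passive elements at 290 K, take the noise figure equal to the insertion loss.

0.88 dB

Convert to linear (a loss of L dB is a gain of −L dB): F_i = 10^(NF_i/10), G_i = 10^(G_i,dB/10)
  Stage 1: F_1 = 10^(0.558/10) = 1.137, G_1 = 10^(12.7/10) = 18.62
  Stage 2: F_2 = 10^(4.14/10) = 2.594, G_2 = 10^(11.8/10) = 15.14
  Stage 3: F_3 = 10^(2.57/10) = 1.807, G_3 = 10^(−2.57/10) = 0.5534
Friis cascade:
  F = 1.137 + (2.594 − 1)/18.62 + (1.807 − 1)/281.8 = 1.226
NF = 10 log₁₀(1.226) = 0.88 dB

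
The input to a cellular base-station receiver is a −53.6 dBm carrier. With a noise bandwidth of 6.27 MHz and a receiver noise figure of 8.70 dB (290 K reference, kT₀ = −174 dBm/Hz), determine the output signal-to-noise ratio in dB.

Noise floor: N = −174 + 10 log₁₀(B) + NF
10 log₁₀(6.27×10⁶) = 67.97 dB
N = −174 + 67.97 + 8.70 = −97.33 dBm
SNR = P_sig − N = −53.6 − (−97.33) = 43.73 dB → 43.7 dB

43.7 dB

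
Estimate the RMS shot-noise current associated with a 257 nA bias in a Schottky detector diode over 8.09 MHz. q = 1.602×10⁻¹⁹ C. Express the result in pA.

816 pA

I_n = √(2qI·B)
2qI·B = 2 × 1.602×10⁻¹⁹ × 2.57×10⁻⁷ × 8.09×10⁶ = 6.66×10⁻¹⁹ A²
I_n = √(6.66×10⁻¹⁹) = 8.16×10⁻¹⁰ A = 816 pA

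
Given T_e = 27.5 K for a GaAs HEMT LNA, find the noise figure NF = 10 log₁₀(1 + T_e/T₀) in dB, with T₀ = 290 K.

0.393 dB

F = 1 + T_e/T₀ = 1 + 27.5/290 = 1.09483
NF = 10 log₁₀(1.09483) = 0.393 dB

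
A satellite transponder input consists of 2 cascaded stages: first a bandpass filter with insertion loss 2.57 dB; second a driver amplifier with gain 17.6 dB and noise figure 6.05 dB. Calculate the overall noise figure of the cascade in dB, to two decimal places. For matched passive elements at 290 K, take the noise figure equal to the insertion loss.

8.62 dB

Convert to linear (a loss of L dB is a gain of −L dB): F_i = 10^(NF_i/10), G_i = 10^(G_i,dB/10)
  Stage 1: F_1 = 10^(2.57/10) = 1.807, G_1 = 10^(−2.57/10) = 0.5534
  Stage 2: F_2 = 10^(6.05/10) = 4.027, G_2 = 10^(17.6/10) = 57.54
Friis cascade:
  F = 1.807 + (4.027 − 1)/0.5534 = 7.278
NF = 10 log₁₀(7.278) = 8.62 dB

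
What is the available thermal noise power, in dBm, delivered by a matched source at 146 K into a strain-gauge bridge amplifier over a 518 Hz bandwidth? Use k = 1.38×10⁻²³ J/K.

−149.8 dBm

P_n = kTB = 1.38×10⁻²³ × 146 × 5.18×10² = 1.04×10⁻¹⁸ W
In dBm: 10 log₁₀(1.04×10⁻¹⁸ / 10⁻³) = −149.8 dBm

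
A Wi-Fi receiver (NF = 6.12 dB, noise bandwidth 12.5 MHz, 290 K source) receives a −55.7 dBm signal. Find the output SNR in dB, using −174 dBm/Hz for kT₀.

41.2 dB

Noise floor: N = −174 + 10 log₁₀(B) + NF
10 log₁₀(1.25×10⁷) = 70.97 dB
N = −174 + 70.97 + 6.12 = −96.91 dBm
SNR = P_sig − N = −55.7 − (−96.91) = 41.21 dB → 41.2 dB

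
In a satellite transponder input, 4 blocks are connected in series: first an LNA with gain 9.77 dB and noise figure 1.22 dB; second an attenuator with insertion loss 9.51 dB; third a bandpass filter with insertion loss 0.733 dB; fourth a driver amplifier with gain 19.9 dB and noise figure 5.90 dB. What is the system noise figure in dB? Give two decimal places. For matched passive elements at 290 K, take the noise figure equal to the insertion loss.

Convert to linear (a loss of L dB is a gain of −L dB): F_i = 10^(NF_i/10), G_i = 10^(G_i,dB/10)
  Stage 1: F_1 = 10^(1.22/10) = 1.324, G_1 = 10^(9.77/10) = 9.484
  Stage 2: F_2 = 10^(9.51/10) = 8.933, G_2 = 10^(−9.51/10) = 0.1119
  Stage 3: F_3 = 10^(0.733/10) = 1.184, G_3 = 10^(−0.733/10) = 0.8447
  Stage 4: F_4 = 10^(5.90/10) = 3.890, G_4 = 10^(19.9/10) = 97.72
Friis cascade:
  F = 1.324 + (8.933 − 1)/9.484 + (1.184 − 1)/1.062 + (3.890 − 1)/0.8968 = 5.557
NF = 10 log₁₀(5.557) = 7.45 dB

7.45 dB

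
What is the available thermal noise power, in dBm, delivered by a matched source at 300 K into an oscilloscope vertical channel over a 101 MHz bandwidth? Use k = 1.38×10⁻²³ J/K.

P_n = kTB = 1.38×10⁻²³ × 300 × 1.01×10⁸ = 4.18×10⁻¹³ W
In dBm: 10 log₁₀(4.18×10⁻¹³ / 10⁻³) = −93.8 dBm

−93.8 dBm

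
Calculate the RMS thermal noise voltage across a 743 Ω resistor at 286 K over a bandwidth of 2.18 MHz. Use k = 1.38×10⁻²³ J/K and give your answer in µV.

V_n = √(4kTRB)
4kTRB = 4 × 1.38×10⁻²³ × 286 × 7.43×10² × 2.18×10⁶ = 2.56×10⁻¹¹ V²
V_n = √(2.56×10⁻¹¹) = 5.06×10⁻⁶ V = 5.06 µV

5.06 µV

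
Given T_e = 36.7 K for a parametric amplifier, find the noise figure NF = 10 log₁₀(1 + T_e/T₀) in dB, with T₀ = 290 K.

F = 1 + T_e/T₀ = 1 + 36.7/290 = 1.12655
NF = 10 log₁₀(1.12655) = 0.518 dB

0.518 dB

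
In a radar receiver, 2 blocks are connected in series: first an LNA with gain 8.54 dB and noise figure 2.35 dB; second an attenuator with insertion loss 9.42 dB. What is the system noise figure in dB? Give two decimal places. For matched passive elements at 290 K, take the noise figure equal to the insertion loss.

Convert to linear (a loss of L dB is a gain of −L dB): F_i = 10^(NF_i/10), G_i = 10^(G_i,dB/10)
  Stage 1: F_1 = 10^(2.35/10) = 1.718, G_1 = 10^(8.54/10) = 7.145
  Stage 2: F_2 = 10^(9.42/10) = 8.750, G_2 = 10^(−9.42/10) = 0.1143
Friis cascade:
  F = 1.718 + (8.750 − 1)/7.145 = 2.803
NF = 10 log₁₀(2.803) = 4.48 dB

4.48 dB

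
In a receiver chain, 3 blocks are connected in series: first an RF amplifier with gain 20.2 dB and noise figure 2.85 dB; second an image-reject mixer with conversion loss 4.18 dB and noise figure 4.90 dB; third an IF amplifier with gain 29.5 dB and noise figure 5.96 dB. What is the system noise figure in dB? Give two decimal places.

Convert to linear (a loss of L dB is a gain of −L dB): F_i = 10^(NF_i/10), G_i = 10^(G_i,dB/10)
  Stage 1: F_1 = 10^(2.85/10) = 1.928, G_1 = 10^(20.2/10) = 104.7
  Stage 2: F_2 = 10^(4.90/10) = 3.090, G_2 = 10^(−4.18/10) = 0.3819
  Stage 3: F_3 = 10^(5.96/10) = 3.945, G_3 = 10^(29.5/10) = 891.3
Friis cascade:
  F = 1.928 + (3.090 − 1)/104.7 + (3.945 − 1)/39.99 = 2.021
NF = 10 log₁₀(2.021) = 3.06 dB

3.06 dB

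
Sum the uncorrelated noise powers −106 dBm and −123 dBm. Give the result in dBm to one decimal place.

Convert to linear, add, convert back:
P₁ = 2.51×10⁻¹⁴ W, P₂ = 5.01×10⁻¹⁶ W
P_tot = 2.56×10⁻¹⁴ W → 10 log₁₀(P_tot / 10⁻³) = −105.9 dBm

−105.9 dBm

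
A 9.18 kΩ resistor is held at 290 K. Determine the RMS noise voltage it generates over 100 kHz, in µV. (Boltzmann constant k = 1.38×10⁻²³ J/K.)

V_n = √(4kTRB)
4kTRB = 4 × 1.38×10⁻²³ × 290 × 9.18×10³ × 1.00×10⁵ = 1.47×10⁻¹¹ V²
V_n = √(1.47×10⁻¹¹) = 3.83×10⁻⁶ V = 3.83 µV

3.83 µV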